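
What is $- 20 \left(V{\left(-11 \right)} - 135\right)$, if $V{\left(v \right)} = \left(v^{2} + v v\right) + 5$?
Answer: $-2240$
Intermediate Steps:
$V{\left(v \right)} = 5 + 2 v^{2}$ ($V{\left(v \right)} = \left(v^{2} + v^{2}\right) + 5 = 2 v^{2} + 5 = 5 + 2 v^{2}$)
$- 20 \left(V{\left(-11 \right)} - 135\right) = - 20 \left(\left(5 + 2 \left(-11\right)^{2}\right) - 135\right) = - 20 \left(\left(5 + 2 \cdot 121\right) - 135\right) = - 20 \left(\left(5 + 242\right) - 135\right) = - 20 \left(247 - 135\right) = \left(-20\right) 112 = -2240$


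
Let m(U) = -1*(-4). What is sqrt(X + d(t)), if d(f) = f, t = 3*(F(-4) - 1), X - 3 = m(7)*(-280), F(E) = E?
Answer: 2*I*sqrt(283) ≈ 33.645*I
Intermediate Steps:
m(U) = 4
X = -1117 (X = 3 + 4*(-280) = 3 - 1120 = -1117)
t = -15 (t = 3*(-4 - 1) = 3*(-5) = -15)
sqrt(X + d(t)) = sqrt(-1117 - 15) = sqrt(-1132) = 2*I*sqrt(283)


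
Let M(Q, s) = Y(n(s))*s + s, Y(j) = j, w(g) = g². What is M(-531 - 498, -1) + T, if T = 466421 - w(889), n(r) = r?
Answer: -323900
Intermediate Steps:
M(Q, s) = s + s² (M(Q, s) = s*s + s = s² + s = s + s²)
T = -323900 (T = 466421 - 1*889² = 466421 - 1*790321 = 466421 - 790321 = -323900)
M(-531 - 498, -1) + T = -(1 - 1) - 323900 = -1*0 - 323900 = 0 - 323900 = -323900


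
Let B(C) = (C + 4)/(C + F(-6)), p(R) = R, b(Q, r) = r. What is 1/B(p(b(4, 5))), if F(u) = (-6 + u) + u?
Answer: -13/9 ≈ -1.4444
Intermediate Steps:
F(u) = -6 + 2*u
B(C) = (4 + C)/(-18 + C) (B(C) = (C + 4)/(C + (-6 + 2*(-6))) = (4 + C)/(C + (-6 - 12)) = (4 + C)/(C - 18) = (4 + C)/(-18 + C))
1/B(p(b(4, 5))) = 1/((4 + 5)/(-18 + 5)) = 1/(9/(-13)) = 1/(-1/13*9) = 1/(-9/13) = -13/9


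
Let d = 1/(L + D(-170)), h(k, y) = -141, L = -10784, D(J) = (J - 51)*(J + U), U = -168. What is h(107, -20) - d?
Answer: -9011875/63914 ≈ -141.00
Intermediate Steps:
D(J) = (-168 + J)*(-51 + J) (D(J) = (J - 51)*(J - 168) = (-51 + J)*(-168 + J) = (-168 + J)*(-51 + J))
d = 1/63914 (d = 1/(-10784 + (8568 + (-170)² - 219*(-170))) = 1/(-10784 + (8568 + 28900 + 37230)) = 1/(-10784 + 74698) = 1/63914 ≈ 1.5646e-5)
h(107, -20) - d = -141 - 1*1/63914 = -141 - 1/63914 = -9011875/63914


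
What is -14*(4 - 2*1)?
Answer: -28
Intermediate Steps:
-14*(4 - 2*1) = -14*(4 - 2) = -14*2 = -28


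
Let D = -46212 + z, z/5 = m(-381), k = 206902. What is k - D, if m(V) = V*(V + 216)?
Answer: -61211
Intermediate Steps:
m(V) = V*(216 + V)
z = 314325 (z = 5*(-381*(216 - 381)) = 5*(-381*(-165)) = 5*62865 = 314325)
D = 268113 (D = -46212 + 314325 = 268113)
k - D = 206902 - 1*268113 = 206902 - 268113 = -61211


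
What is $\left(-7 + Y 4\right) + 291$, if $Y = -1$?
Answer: $280$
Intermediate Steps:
$\left(-7 + Y 4\right) + 291 = \left(-7 - 4\right) + 291 = -11 + 291 = 280$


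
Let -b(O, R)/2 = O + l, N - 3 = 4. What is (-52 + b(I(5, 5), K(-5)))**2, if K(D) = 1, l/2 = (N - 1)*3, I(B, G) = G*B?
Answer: 30276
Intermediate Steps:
N = 7 (N = 3 + 4 = 7)
I(B, G) = B*G
l = 36 (l = 2*((7 - 1)*3) = 2*(6*3) = 2*18 = 36)
b(O, R) = -72 - 2*O (b(O, R) = -2*(O + 36) = -2*(36 + O) = -72 - 2*O)
(-52 + b(I(5, 5), K(-5)))**2 = (-52 + (-72 - 10*5))**2 = (-52 + (-72 - 2*25))**2 = (-52 + (-72 - 50))**2 = (-52 - 122)**2 = (-174)**2 = 30276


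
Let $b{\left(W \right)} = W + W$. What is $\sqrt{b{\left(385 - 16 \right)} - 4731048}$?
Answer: $39 i \sqrt{3110} \approx 2174.9 i$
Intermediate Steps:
$b{\left(W \right)} = 2 W$
$\sqrt{b{\left(385 - 16 \right)} - 4731048} = \sqrt{2 \left(385 - 16\right) - 4731048} = \sqrt{2 \cdot 369 - 4731048} = \sqrt{738 - 4731048} = \sqrt{-4730310} = 39 i \sqrt{3110}$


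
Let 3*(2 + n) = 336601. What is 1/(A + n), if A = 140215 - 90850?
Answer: 3/484690 ≈ 6.1895e-6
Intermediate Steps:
A = 49365
n = 336595/3 (n = -2 + (⅓)*336601 = -2 + 336601/3 = 336595/3 ≈ 1.1220e+5)
1/(A + n) = 1/(49365 + 336595/3) = 1/(484690/3) = 3/484690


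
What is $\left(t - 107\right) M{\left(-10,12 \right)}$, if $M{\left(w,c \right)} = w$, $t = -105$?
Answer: $2120$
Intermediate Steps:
$\left(t - 107\right) M{\left(-10,12 \right)} = \left(-105 - 107\right) \left(-10\right) = \left(-212\right) \left(-10\right) = 2120$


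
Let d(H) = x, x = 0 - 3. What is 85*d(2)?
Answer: -255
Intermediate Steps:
x = -3
d(H) = -3
85*d(2) = 85*(-3) = -255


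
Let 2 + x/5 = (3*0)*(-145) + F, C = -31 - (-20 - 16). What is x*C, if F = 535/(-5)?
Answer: -2725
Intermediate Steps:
C = 5 (C = -31 - 1*(-36) = -31 + 36 = 5)
F = -107 (F = 535*(-⅕) = -107)
x = -545 (x = -10 + 5*((3*0)*(-145) - 107) = -10 + 5*(0*(-145) - 107) = -10 + 5*(0 - 107) = -10 + 5*(-107) = -10 - 535 = -545)
x*C = -545*5 = -2725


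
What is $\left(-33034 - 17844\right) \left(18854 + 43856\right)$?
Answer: $-3190559380$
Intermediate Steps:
$\left(-33034 - 17844\right) \left(18854 + 43856\right) = \left(-50878\right) 62710 = -3190559380$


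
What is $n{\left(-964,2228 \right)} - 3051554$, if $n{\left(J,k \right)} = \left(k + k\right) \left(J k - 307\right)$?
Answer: $-9574980698$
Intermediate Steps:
$n{\left(J,k \right)} = 2 k \left(-307 + J k\right)$
$n{\left(-964,2228 \right)} - 3051554 = 2 \cdot 2228 \left(-307 - 2147792\right) - 3051554 = 2 \cdot 2228 \left(-2148099\right) - 3051554 = -9571929144 - 3051554 = -9574980698$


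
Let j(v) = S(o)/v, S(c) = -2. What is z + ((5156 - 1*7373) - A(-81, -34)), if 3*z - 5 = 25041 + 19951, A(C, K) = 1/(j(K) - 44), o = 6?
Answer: 9548171/747 ≈ 12782.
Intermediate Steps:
j(v) = -2/v
A(C, K) = 1/(-44 - 2/K) (A(C, K) = 1/(-2/K - 44) = 1/(-44 - 2/K))
z = 14999 (z = 5/3 + (25041 + 19951)/3 = 5/3 + (⅓)*44992 = 5/3 + 44992/3 = 14999)
z + ((5156 - 1*7373) - A(-81, -34)) = 14999 + ((5156 - 1*7373) - (-1)*(-34)/(2 + 44*(-34))) = 14999 + ((5156 - 7373) - (-1)*(-34)/(2 - 1496)) = 14999 + (-2217 - (-1)*(-34)/(-1494)) = 14999 + (-2217 - (-1)*(-34)*(-1)/1494) = 14999 + (-2217 - 1*(-17/747)) = 14999 + (-2217 + 17/747) = 14999 - 1656082/747 = 9548171/747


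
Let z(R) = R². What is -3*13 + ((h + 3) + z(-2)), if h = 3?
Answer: -29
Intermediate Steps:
-3*13 + ((h + 3) + z(-2)) = -3*13 + ((3 + 3) + (-2)²) = -39 + (6 + 4) = -39 + 10 = -29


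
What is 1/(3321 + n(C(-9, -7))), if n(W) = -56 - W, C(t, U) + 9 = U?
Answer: 1/3281 ≈ 0.00030479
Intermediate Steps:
C(t, U) = -9 + U
1/(3321 + n(C(-9, -7))) = 1/(3321 + (-56 - (-9 - 7))) = 1/(3321 + (-56 - 1*(-16))) = 1/(3321 + (-56 + 16)) = 1/(3321 - 40) = 1/3281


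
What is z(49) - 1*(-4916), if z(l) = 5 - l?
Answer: 4872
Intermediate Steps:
z(49) - 1*(-4916) = (5 - 1*49) - 1*(-4916) = (5 - 49) + 4916 = -44 + 4916 = 4872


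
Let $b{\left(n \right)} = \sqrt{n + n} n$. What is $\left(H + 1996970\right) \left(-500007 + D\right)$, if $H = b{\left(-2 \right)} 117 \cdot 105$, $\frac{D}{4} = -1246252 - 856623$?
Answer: $-17796012133790 + 437911453980 i \approx -1.7796 \cdot 10^{13} + 4.3791 \cdot 10^{11} i$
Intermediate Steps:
$b{\left(n \right)} = \sqrt{2} n^{\frac{3}{2}}$ ($b{\left(n \right)} = \sqrt{2 n} n = \sqrt{2} \sqrt{n} n = \sqrt{2} n^{\frac{3}{2}}$)
$D = -8411500$ ($D = 4 \left(-1246252 - 856623\right) = 4 \left(-2102875\right) = -8411500$)
$H = - 49140 i$ ($H = \sqrt{2} \left(-2\right)^{\frac{3}{2}} \cdot 117 \cdot 105 = \sqrt{2} \left(- 2 i \sqrt{2}\right) 117 \cdot 105 = - 4 i 117 \cdot 105 = - 468 i 105 = - 49140 i \approx - 49140.0 i$)
$\left(H + 1996970\right) \left(-500007 + D\right) = \left(- 49140 i + 1996970\right) \left(-500007 - 8411500\right) = \left(1996970 - 49140 i\right) \left(-8911507\right) = -17796012133790 + 437911453980 i$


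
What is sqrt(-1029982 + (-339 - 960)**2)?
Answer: sqrt(657419) ≈ 810.81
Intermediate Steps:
sqrt(-1029982 + (-339 - 960)**2) = sqrt(-1029982 + (-1299)**2) = sqrt(-1029982 + 1687401) = sqrt(657419)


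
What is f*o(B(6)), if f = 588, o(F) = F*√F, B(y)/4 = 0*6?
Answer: 0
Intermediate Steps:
B(y) = 0 (B(y) = 4*(0*6) = 4*0 = 0)
o(F) = F^(3/2)
f*o(B(6)) = 588*0^(3/2) = 588*0 = 0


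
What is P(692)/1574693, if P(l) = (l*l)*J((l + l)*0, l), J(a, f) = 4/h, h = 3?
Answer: 1915456/4724079 ≈ 0.40547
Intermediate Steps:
J(a, f) = 4/3
P(l) = 4*l²/3 (P(l) = (l*l)*(4/3) = l²*(4/3) = 4*l²/3)
P(692)/1574693 = ((4/3)*692²)/1574693 = ((4/3)*478864)*(1/1574693) = (1915456/3)*(1/1574693) = 1915456/4724079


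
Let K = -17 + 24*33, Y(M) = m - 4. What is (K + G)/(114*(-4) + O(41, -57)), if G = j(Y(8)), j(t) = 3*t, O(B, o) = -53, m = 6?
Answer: -781/509 ≈ -1.5344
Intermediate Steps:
Y(M) = 2 (Y(M) = 6 - 4 = 2)
G = 6 (G = 3*2 = 6)
K = 775 (K = -17 + 792 = 775)
(K + G)/(114*(-4) + O(41, -57)) = (775 + 6)/(114*(-4) - 53) = 781/(-456 - 53) = 781/(-509) = 781*(-1/509) = -781/509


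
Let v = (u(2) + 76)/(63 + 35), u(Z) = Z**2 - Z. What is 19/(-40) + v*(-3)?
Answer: -5611/1960 ≈ -2.8628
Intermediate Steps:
v = 39/49 (v = (2*(-1 + 2) + 76)/(63 + 35) = (2*1 + 76)/98 = (2 + 76)*(1/98) = 78*(1/98) = 39/49 ≈ 0.79592)
19/(-40) + v*(-3) = 19/(-40) + (39/49)*(-3) = 19*(-1/40) - 117/49 = -19/40 - 117/49 = -5611/1960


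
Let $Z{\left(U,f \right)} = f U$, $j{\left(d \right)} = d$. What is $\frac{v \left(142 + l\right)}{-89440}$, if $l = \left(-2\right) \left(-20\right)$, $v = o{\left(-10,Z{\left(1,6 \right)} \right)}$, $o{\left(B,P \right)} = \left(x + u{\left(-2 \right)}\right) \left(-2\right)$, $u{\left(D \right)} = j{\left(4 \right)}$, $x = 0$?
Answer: $\frac{7}{430} \approx 0.016279$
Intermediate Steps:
$Z{\left(U,f \right)} = U f$
$u{\left(D \right)} = 4$
$o{\left(B,P \right)} = -8$ ($o{\left(B,P \right)} = \left(0 + 4\right) \left(-2\right) = 4 \left(-2\right) = -8$)
$v = -8$
$l = 40$
$\frac{v \left(142 + l\right)}{-89440} = \frac{\left(-8\right) \left(142 + 40\right)}{-89440} = \left(-8\right) 182 \left(- \frac{1}{89440}\right) = \left(-1456\right) \left(- \frac{1}{89440}\right) = \frac{7}{430}$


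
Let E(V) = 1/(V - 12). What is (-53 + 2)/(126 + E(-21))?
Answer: -1683/4157 ≈ -0.40486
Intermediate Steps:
E(V) = 1/(-12 + V)
(-53 + 2)/(126 + E(-21)) = (-53 + 2)/(126 + 1/(-12 - 21)) = -51/(126 + 1/(-33)) = -51/(126 - 1/33) = -51/4157/33 = -51*33/4157 = -1683/4157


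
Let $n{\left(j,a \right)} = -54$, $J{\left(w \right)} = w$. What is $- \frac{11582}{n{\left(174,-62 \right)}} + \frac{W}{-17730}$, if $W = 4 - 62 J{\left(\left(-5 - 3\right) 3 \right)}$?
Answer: $\frac{5701897}{26595} \approx 214.4$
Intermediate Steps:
$W = 1492$ ($W = 4 - 62 \left(-5 - 3\right) 3 = 4 - 62 \left(\left(-8\right) 3\right) = 4 - -1488 = 4 + 1488 = 1492$)
$- \frac{11582}{n{\left(174,-62 \right)}} + \frac{W}{-17730} = - \frac{11582}{-54} + \frac{1492}{-17730} = \left(-11582\right) \left(- \frac{1}{54}\right) + 1492 \left(- \frac{1}{17730}\right) = \frac{5791}{27} - \frac{746}{8865} = \frac{5701897}{26595}$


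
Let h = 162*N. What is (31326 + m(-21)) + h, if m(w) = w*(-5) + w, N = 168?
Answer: 58626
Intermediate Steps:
m(w) = -4*w (m(w) = -5*w + w = -4*w)
h = 27216 (h = 162*168 = 27216)
(31326 + m(-21)) + h = (31326 - 4*(-21)) + 27216 = (31326 + 84) + 27216 = 31410 + 27216 = 58626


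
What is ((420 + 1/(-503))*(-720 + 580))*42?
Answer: -1242202920/503 ≈ -2.4696e+6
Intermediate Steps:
((420 + 1/(-503))*(-720 + 580))*42 = ((420 - 1/503)*(-140))*42 = ((211259/503)*(-140))*42 = -29576260/503*42 = -1242202920/503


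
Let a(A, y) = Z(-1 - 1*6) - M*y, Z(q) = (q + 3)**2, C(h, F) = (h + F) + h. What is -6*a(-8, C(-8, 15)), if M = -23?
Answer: 42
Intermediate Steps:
C(h, F) = F + 2*h (C(h, F) = (F + h) + h = F + 2*h)
Z(q) = (3 + q)**2
a(A, y) = 16 + 23*y (a(A, y) = (3 + (-1 - 1*6))**2 - (-23)*y = (3 + (-1 - 6))**2 + 23*y = (3 - 7)**2 + 23*y = (-4)**2 + 23*y = 16 + 23*y)
-6*a(-8, C(-8, 15)) = -6*(16 + 23*(15 + 2*(-8))) = -6*(16 + 23*(15 - 16)) = -6*(16 + 23*(-1)) = -6*(16 - 23) = -6*(-7) = 42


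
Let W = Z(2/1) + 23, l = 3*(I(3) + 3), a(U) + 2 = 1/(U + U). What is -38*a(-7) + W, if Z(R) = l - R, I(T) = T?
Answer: 824/7 ≈ 117.71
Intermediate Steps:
a(U) = -2 + 1/(2*U) (a(U) = -2 + 1/(U + U) = -2 + 1/(2*U))
l = 18 (l = 3*(3 + 3) = 3*6 = 18)
Z(R) = 18 - R
W = 39 (W = (18 - 2/1) + 23 = (18 - 2) + 23 = 16 + 23 = 39)
-38*a(-7) + W = -38*(-2 + (1/2)/(-7)) + 39 = -38*(-2 + (1/2)*(-1/7)) + 39 = -38*(-2 - 1/14) + 39 = -38*(-29/14) + 39 = 551/7 + 39 = 824/7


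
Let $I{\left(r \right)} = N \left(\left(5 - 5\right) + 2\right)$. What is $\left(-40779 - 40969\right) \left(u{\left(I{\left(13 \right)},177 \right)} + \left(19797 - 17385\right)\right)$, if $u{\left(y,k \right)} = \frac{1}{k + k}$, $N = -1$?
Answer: $- \frac{34900224026}{177} \approx -1.9718 \cdot 10^{8}$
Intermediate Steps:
$I{\left(r \right)} = -2$ ($I{\left(r \right)} = - (\left(5 - 5\right) + 2) = - (0 + 2) = \left(-1\right) 2 = -2$)
$u{\left(y,k \right)} = \frac{1}{2 k}$
$\left(-40779 - 40969\right) \left(u{\left(I{\left(13 \right)},177 \right)} + \left(19797 - 17385\right)\right) = \left(-40779 - 40969\right) \left(\frac{1}{2 \cdot 177} + \left(19797 - 17385\right)\right) = - 81748 \left(\frac{1}{2} \cdot \frac{1}{177} + \left(19797 - 17385\right)\right) = - 81748 \left(\frac{1}{354} + 2412\right) = \left(-81748\right) \frac{853849}{354} = - \frac{34900224026}{177}$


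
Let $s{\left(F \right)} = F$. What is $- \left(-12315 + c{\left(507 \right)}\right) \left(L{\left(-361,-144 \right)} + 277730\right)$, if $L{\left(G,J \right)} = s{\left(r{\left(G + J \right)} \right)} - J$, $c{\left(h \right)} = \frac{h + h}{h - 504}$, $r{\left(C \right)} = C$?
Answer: $3322048513$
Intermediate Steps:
$c{\left(h \right)} = \frac{2 h}{-504 + h}$
$L{\left(G,J \right)} = G$ ($L{\left(G,J \right)} = \left(G + J\right) - J = G$)
$- \left(-12315 + c{\left(507 \right)}\right) \left(L{\left(-361,-144 \right)} + 277730\right) = - \left(-12315 + 2 \cdot 507 \frac{1}{-504 + 507}\right) \left(-361 + 277730\right) = - \left(-12315 + 2 \cdot 507 \cdot \frac{1}{3}\right) 277369 = - \left(-12315 + 338\right) 277369 = - \left(-11977\right) 277369 = \left(-1\right) \left(-3322048513\right) = 3322048513$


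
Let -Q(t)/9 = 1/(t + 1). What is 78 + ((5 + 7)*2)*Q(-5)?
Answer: 132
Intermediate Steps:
Q(t) = -9/(1 + t) (Q(t) = -9/(t + 1) = -9/(1 + t))
78 + ((5 + 7)*2)*Q(-5) = 78 + ((5 + 7)*2)*(-9/(1 - 5)) = 78 + (12*2)*(-9/(-4)) = 78 + 24*(-9*(-¼)) = 78 + 24*(9/4) = 78 + 54 = 132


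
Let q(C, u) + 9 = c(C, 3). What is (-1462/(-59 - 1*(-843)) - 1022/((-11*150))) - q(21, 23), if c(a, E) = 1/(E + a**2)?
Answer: 92763019/11965800 ≈ 7.7523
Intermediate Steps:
q(C, u) = -9 + 1/(3 + C**2)
(-1462/(-59 - 1*(-843)) - 1022/((-11*150))) - q(21, 23) = (-1462/(-59 - 1*(-843)) - 1022/((-11*150))) - (-9 + 1/(3 + 21**2)) = (-1462/(-59 + 843) - 1022/(-1650)) - (-9 + 1/(3 + 441)) = (-1462/784 - 1022*(-1/1650)) - (-9 + 1/444) = (-1462*1/784 + 511/825) - (-9 + 1/444) = (-731/392 + 511/825) - 1*(-3995/444) = -402763/323400 + 3995/444 = 92763019/11965800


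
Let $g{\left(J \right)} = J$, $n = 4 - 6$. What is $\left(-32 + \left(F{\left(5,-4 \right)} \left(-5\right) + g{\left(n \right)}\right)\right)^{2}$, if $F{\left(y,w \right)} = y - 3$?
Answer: $1936$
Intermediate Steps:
$n = -2$ ($n = 4 - 6 = -2$)
$F{\left(y,w \right)} = -3 + y$ ($F{\left(y,w \right)} = y - 3 = -3 + y$)
$\left(-32 + \left(F{\left(5,-4 \right)} \left(-5\right) + g{\left(n \right)}\right)\right)^{2} = \left(-32 + \left(\left(-3 + 5\right) \left(-5\right) - 2\right)\right)^{2} = \left(-32 + \left(2 \left(-5\right) - 2\right)\right)^{2} = \left(-32 - 12\right)^{2} = \left(-44\right)^{2} = 1936$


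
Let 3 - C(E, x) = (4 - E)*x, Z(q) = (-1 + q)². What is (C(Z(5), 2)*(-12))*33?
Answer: -10692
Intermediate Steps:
C(E, x) = 3 - x*(4 - E) (C(E, x) = 3 - (4 - E)*x = 3 - x*(4 - E))
(C(Z(5), 2)*(-12))*33 = ((3 - 4*2 + (-1 + 5)²*2)*(-12))*33 = ((3 - 8 + 4²*2)*(-12))*33 = ((3 - 8 + 16*2)*(-12))*33 = ((3 - 8 + 32)*(-12))*33 = (27*(-12))*33 = -324*33 = -10692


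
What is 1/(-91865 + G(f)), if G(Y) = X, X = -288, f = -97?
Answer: -1/92153 ≈ -1.0852e-5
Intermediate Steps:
G(Y) = -288
1/(-91865 + G(f)) = 1/(-91865 - 288) = 1/(-92153) = -1/92153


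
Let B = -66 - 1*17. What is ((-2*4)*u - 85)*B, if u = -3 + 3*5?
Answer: 15023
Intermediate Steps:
B = -83 (B = -66 - 17 = -83)
u = 12 (u = -3 + 15 = 12)
((-2*4)*u - 85)*B = (-2*4*12 - 85)*(-83) = (-8*12 - 85)*(-83) = (-96 - 85)*(-83) = -181*(-83) = 15023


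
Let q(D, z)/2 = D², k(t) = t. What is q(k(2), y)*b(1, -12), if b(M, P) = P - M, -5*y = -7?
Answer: -104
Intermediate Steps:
y = 7/5 (y = -⅕*(-7) = 7/5 ≈ 1.4000)
q(D, z) = 2*D²
q(k(2), y)*b(1, -12) = (2*2²)*(-12 - 1*1) = (2*4)*(-12 - 1) = 8*(-13) = -104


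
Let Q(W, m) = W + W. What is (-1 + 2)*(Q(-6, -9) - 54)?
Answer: -66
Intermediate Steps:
Q(W, m) = 2*W
(-1 + 2)*(Q(-6, -9) - 54) = (-1 + 2)*(2*(-6) - 54) = 1*(-12 - 54) = 1*(-66) = -66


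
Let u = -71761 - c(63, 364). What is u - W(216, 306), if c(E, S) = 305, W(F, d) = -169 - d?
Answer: -71591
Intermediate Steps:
u = -72066 (u = -71761 - 1*305 = -71761 - 305 = -72066)
u - W(216, 306) = -72066 - (-169 - 1*306) = -72066 - (-169 - 306) = -72066 - 1*(-475) = -72066 + 475 = -71591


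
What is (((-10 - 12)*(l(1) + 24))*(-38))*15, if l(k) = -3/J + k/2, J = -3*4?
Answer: 310365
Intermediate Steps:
J = -12
l(k) = ¼ + k/2 (l(k) = -3/(-12) + k/2 = -3*(-1/12) + k*(½) = ¼ + k/2)
(((-10 - 12)*(l(1) + 24))*(-38))*15 = (((-10 - 12)*((¼ + (½)*1) + 24))*(-38))*15 = (-22*((¼ + ½) + 24)*(-38))*15 = (-22*(¾ + 24)*(-38))*15 = (-22*99/4*(-38))*15 = -1089/2*(-38)*15 = 20691*15 = 310365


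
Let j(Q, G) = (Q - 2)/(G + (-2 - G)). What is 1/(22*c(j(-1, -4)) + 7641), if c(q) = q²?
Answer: 2/15381 ≈ 0.00013003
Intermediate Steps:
j(Q, G) = 1 - Q/2 (j(Q, G) = (-2 + Q)/(-2) = (-2 + Q)*(-½) = 1 - Q/2)
1/(22*c(j(-1, -4)) + 7641) = 1/(22*(1 - ½*(-1))² + 7641) = 1/(22*(1 + ½)² + 7641) = 1/(22*(3/2)² + 7641) = 1/(22*(9/4) + 7641) = 1/(99/2 + 7641) = 1/(15381/2) = 2/15381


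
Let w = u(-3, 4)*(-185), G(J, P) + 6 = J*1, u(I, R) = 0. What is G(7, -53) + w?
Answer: 1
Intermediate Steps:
G(J, P) = -6 + J (G(J, P) = -6 + J*1 = -6 + J)
w = 0 (w = 0*(-185) = 0)
G(7, -53) + w = (-6 + 7) + 0 = 1 + 0 = 1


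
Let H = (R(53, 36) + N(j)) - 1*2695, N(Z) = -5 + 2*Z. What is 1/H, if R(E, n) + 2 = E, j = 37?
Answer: -1/2575 ≈ -0.00038835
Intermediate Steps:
R(E, n) = -2 + E
H = -2575 (H = ((-2 + 53) + (-5 + 2*37)) - 1*2695 = (51 + (-5 + 74)) - 2695 = (51 + 69) - 2695 = 120 - 2695 = -2575)
1/H = 1/(-2575) = -1/2575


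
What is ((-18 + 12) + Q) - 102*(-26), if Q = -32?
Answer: 2614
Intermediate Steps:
((-18 + 12) + Q) - 102*(-26) = ((-18 + 12) - 32) - 102*(-26) = (-6 - 32) + 2652 = -38 + 2652 = 2614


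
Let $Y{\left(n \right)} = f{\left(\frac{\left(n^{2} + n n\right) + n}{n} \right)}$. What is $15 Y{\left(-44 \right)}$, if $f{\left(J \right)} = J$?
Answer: $-1305$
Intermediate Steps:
$Y{\left(n \right)} = \frac{n + 2 n^{2}}{n}$ ($Y{\left(n \right)} = \frac{\left(n^{2} + n n\right) + n}{n} = \frac{\left(n^{2} + n^{2}\right) + n}{n} = \frac{2 n^{2} + n}{n} = \frac{n + 2 n^{2}}{n}$)
$15 Y{\left(-44 \right)} = 15 \left(1 + 2 \left(-44\right)\right) = 15 \left(1 - 88\right) = 15 \left(-87\right) = -1305$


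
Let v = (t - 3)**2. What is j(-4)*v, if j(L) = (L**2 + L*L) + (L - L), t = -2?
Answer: 800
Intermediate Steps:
j(L) = 2*L**2 (j(L) = (L**2 + L**2) + 0 = 2*L**2 + 0 = 2*L**2)
v = 25 (v = (-2 - 3)**2 = (-5)**2 = 25)
j(-4)*v = (2*(-4)**2)*25 = (2*16)*25 = 32*25 = 800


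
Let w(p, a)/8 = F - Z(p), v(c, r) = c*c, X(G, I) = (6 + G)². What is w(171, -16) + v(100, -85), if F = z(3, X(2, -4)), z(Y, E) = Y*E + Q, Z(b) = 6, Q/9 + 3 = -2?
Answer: 11128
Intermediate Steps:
Q = -45 (Q = -27 + 9*(-2) = -27 - 18 = -45)
z(Y, E) = -45 + E*Y (z(Y, E) = Y*E - 45 = E*Y - 45 = -45 + E*Y)
F = 147 (F = -45 + (6 + 2)²*3 = -45 + 8²*3 = -45 + 64*3 = -45 + 192 = 147)
v(c, r) = c²
w(p, a) = 1128 (w(p, a) = 8*(147 - 1*6) = 8*(147 - 6) = 8*141 = 1128)
w(171, -16) + v(100, -85) = 1128 + 100² = 1128 + 10000 = 11128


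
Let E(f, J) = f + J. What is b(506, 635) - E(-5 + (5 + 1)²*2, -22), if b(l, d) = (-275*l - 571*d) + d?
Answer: -501145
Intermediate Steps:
b(l, d) = -570*d - 275*l (b(l, d) = (-571*d - 275*l) + d = -570*d - 275*l)
E(f, J) = J + f
b(506, 635) - E(-5 + (5 + 1)²*2, -22) = (-570*635 - 275*506) - (-22 + (-5 + (5 + 1)²*2)) = (-361950 - 139150) - (-22 + (-5 + 6²*2)) = -501100 - (-22 + (-5 + 36*2)) = -501100 - (-22 + (-5 + 72)) = -501100 - (-22 + 67) = -501100 - 1*45 = -501100 - 45 = -501145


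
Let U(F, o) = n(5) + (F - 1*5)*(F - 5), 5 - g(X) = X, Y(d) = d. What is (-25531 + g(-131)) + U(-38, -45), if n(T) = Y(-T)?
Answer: -23551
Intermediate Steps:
n(T) = -T
g(X) = 5 - X
U(F, o) = -5 + (-5 + F)**2 (U(F, o) = -1*5 + (F - 1*5)*(F - 5) = -5 + (F - 5)*(-5 + F) = -5 + (-5 + F)*(-5 + F) = -5 + (-5 + F)**2)
(-25531 + g(-131)) + U(-38, -45) = (-25531 + (5 - 1*(-131))) + (-5 + (-5 - 38)**2) = (-25531 + (5 + 131)) + (-5 + (-43)**2) = (-25531 + 136) + (-5 + 1849) = -25395 + 1844 = -23551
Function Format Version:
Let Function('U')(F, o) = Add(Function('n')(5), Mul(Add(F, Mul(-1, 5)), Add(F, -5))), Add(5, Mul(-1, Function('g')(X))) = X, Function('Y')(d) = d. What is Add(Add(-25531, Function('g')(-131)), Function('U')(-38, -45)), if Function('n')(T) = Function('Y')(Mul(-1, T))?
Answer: -23551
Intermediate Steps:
Function('n')(T) = Mul(-1, T)
Function('g')(X) = Add(5, Mul(-1, X))
Function('U')(F, o) = Add(-5, Pow(Add(-5, F), 2)) (Function('U')(F, o) = Add(Mul(-1, 5), Mul(Add(F, Mul(-1, 5)), Add(F, -5))) = Add(-5, Mul(Add(F, -5), Add(-5, F))) = Add(-5, Mul(Add(-5, F), Add(-5, F))) = Add(-5, Pow(Add(-5, F), 2)))
Add(Add(-25531, Function('g')(-131)), Function('U')(-38, -45)) = Add(Add(-25531, Add(5, Mul(-1, -131))), Add(-5, Pow(Add(-5, -38), 2))) = Add(Add(-25531, Add(5, 131)), Add(-5, Pow(-43, 2))) = Add(Add(-25531, 136), Add(-5, 1849)) = Add(-25395, 1844) = -23551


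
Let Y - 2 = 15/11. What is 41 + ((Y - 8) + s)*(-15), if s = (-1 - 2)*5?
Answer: 3691/11 ≈ 335.55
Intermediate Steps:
s = -15 (s = -3*5 = -15)
Y = 37/11 (Y = 2 + 15/11 = 37/11 ≈ 3.3636)
41 + ((Y - 8) + s)*(-15) = 41 + ((37/11 - 8) - 15)*(-15) = 41 + (-51/11 - 15)*(-15) = 41 - 216/11*(-15) = 41 + 3240/11 = 3691/11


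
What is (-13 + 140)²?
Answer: 16129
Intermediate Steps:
(-13 + 140)² = 127² = 16129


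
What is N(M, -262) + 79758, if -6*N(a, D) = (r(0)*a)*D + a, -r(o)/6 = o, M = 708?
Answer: 79640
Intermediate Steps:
r(o) = -6*o
N(a, D) = -a/6 (N(a, D) = -(((-6*0)*a)*D + a)/6 = -((0*a)*D + a)/6 = -(0*D + a)/6 = -(0 + a)/6 = -a/6)
N(M, -262) + 79758 = -1/6*708 + 79758 = -118 + 79758 = 79640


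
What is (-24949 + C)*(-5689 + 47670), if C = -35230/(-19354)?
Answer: -10134795172698/9677 ≈ -1.0473e+9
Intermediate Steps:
C = 17615/9677 (C = -35230*(-1/19354) = 17615/9677 ≈ 1.8203)
(-24949 + C)*(-5689 + 47670) = (-24949 + 17615/9677)*(-5689 + 47670) = -241413858/9677*41981 = -10134795172698/9677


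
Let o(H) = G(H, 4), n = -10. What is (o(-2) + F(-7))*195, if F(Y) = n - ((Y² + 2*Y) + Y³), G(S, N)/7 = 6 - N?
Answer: 60840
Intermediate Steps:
G(S, N) = 42 - 7*N (G(S, N) = 7*(6 - N) = 42 - 7*N)
o(H) = 14 (o(H) = 42 - 7*4 = 42 - 28 = 14)
F(Y) = -10 - Y² - Y³ - 2*Y (F(Y) = -10 - ((Y² + 2*Y) + Y³) = -10 - (Y² + Y³ + 2*Y) = -10 + (-Y² - Y³ - 2*Y) = -10 - Y² - Y³ - 2*Y)
(o(-2) + F(-7))*195 = (14 + (-10 - 1*(-7)² - 1*(-7)³ - 2*(-7)))*195 = (14 + (-10 - 1*49 - 1*(-343) + 14))*195 = (14 + (-10 - 49 + 343 + 14))*195 = (14 + 298)*195 = 312*195 = 60840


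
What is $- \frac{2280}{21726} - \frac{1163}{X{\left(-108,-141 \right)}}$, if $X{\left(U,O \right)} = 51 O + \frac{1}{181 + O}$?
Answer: $\frac{59146100}{1041540819} \approx 0.056787$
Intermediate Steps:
$X{\left(U,O \right)} = \frac{1}{181 + O} + 51 O$
$- \frac{2280}{21726} - \frac{1163}{X{\left(-108,-141 \right)}} = - \frac{2280}{21726} - \frac{1163}{\frac{1}{181 - 141} \left(1 + 51 \left(-141\right)^{2} + 9231 \left(-141\right)\right)} = \left(-2280\right) \frac{1}{21726} - \frac{1163}{\frac{1}{40} \left(1 + 51 \cdot 19881 - 1301571\right)} = - \frac{380}{3621} - \frac{1163}{\frac{1}{40} \left(1 + 1013931 - 1301571\right)} = - \frac{380}{3621} - \frac{1163}{\frac{1}{40} \left(-287639\right)} = - \frac{380}{3621} - \frac{1163}{- \frac{287639}{40}} = - \frac{380}{3621} - - \frac{46520}{287639} = - \frac{380}{3621} + \frac{46520}{287639} = \frac{59146100}{1041540819}$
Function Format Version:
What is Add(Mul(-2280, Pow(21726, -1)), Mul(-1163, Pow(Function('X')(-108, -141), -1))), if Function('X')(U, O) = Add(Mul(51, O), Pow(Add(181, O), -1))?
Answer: Rational(59146100, 1041540819) ≈ 0.056787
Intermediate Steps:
Function('X')(U, O) = Add(Pow(Add(181, O), -1), Mul(51, O))
Add(Mul(-2280, Pow(21726, -1)), Mul(-1163, Pow(Function('X')(-108, -141), -1))) = Add(Mul(-2280, Pow(21726, -1)), Mul(-1163, Pow(Mul(Pow(Add(181, -141), -1), Add(1, Mul(51, Pow(-141, 2)), Mul(9231, -141))), -1))) = Add(Mul(-2280, Rational(1, 21726)), Mul(-1163, Pow(Mul(Pow(40, -1), Add(1, Mul(51, 19881), -1301571)), -1))) = Add(Rational(-380, 3621), Mul(-1163, Pow(Mul(Rational(1, 40), Add(1, 1013931, -1301571)), -1))) = Add(Rational(-380, 3621), Mul(-1163, Pow(Mul(Rational(1, 40), -287639), -1))) = Add(Rational(-380, 3621), Mul(-1163, Pow(Rational(-287639, 40), -1))) = Add(Rational(-380, 3621), Mul(-1163, Rational(-40, 287639))) = Add(Rational(-380, 3621), Rational(46520, 287639)) = Rational(59146100, 1041540819)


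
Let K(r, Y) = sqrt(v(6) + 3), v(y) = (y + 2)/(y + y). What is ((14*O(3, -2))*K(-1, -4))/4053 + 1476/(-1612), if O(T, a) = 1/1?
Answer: -369/403 + 2*sqrt(33)/1737 ≈ -0.90902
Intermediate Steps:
v(y) = (2 + y)/(2*y) (v(y) = (2 + y)/((2*y)) = (2 + y)*(1/(2*y)) = (2 + y)/(2*y))
K(r, Y) = sqrt(33)/3 (K(r, Y) = sqrt((1/2)*(2 + 6)/6 + 3) = sqrt((1/2)*(1/6)*8 + 3) = sqrt(2/3 + 3) = sqrt(11/3) = sqrt(33)/3)
O(T, a) = 1
((14*O(3, -2))*K(-1, -4))/4053 + 1476/(-1612) = ((14*1)*(sqrt(33)/3))/4053 + 1476/(-1612) = (14*(sqrt(33)/3))*(1/4053) + 1476*(-1/1612) = (14*sqrt(33)/3)*(1/4053) - 369/403 = 2*sqrt(33)/1737 - 369/403 = -369/403 + 2*sqrt(33)/1737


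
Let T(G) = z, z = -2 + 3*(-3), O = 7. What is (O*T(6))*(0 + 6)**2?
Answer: -2772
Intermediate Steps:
z = -11 (z = -2 - 9 = -11)
T(G) = -11
(O*T(6))*(0 + 6)**2 = (7*(-11))*(0 + 6)**2 = -77*6**2 = -77*36 = -2772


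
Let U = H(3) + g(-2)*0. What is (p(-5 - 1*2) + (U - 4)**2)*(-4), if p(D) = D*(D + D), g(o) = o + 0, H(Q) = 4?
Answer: -392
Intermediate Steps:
g(o) = o
p(D) = 2*D**2 (p(D) = D*(2*D) = 2*D**2)
U = 4 (U = 4 - 2*0 = 4 + 0 = 4)
(p(-5 - 1*2) + (U - 4)**2)*(-4) = (2*(-5 - 1*2)**2 + (4 - 4)**2)*(-4) = (2*(-5 - 2)**2 + 0**2)*(-4) = (2*(-7)**2 + 0)*(-4) = (2*49 + 0)*(-4) = (98 + 0)*(-4) = 98*(-4) = -392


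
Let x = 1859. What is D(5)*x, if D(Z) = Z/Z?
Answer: 1859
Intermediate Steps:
D(Z) = 1
D(5)*x = 1*1859 = 1859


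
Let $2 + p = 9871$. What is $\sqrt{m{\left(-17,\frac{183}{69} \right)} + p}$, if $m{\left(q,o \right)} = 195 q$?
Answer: $\sqrt{6554} \approx 80.957$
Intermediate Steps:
$p = 9869$ ($p = -2 + 9871 = 9869$)
$\sqrt{m{\left(-17,\frac{183}{69} \right)} + p} = \sqrt{195 \left(-17\right) + 9869} = \sqrt{-3315 + 9869} = \sqrt{6554}$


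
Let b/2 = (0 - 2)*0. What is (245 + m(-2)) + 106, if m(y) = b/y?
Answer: 351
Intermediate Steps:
b = 0 (b = 2*((0 - 2)*0) = 2*(-2*0) = 2*0 = 0)
m(y) = 0 (m(y) = 0/y = 0)
(245 + m(-2)) + 106 = (245 + 0) + 106 = 245 + 106 = 351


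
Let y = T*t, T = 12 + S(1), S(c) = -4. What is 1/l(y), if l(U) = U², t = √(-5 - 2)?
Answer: -1/448 ≈ -0.0022321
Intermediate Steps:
t = I*√7 (t = √(-7) = I*√7 ≈ 2.6458*I)
T = 8 (T = 12 - 4 = 8)
y = 8*I*√7 (y = 8*(I*√7) = 8*I*√7 ≈ 21.166*I)
1/l(y) = 1/((8*I*√7)²) = 1/(-448) = -1/448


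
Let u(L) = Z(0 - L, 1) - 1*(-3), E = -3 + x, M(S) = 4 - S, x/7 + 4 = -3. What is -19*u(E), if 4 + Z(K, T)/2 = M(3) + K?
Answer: -1919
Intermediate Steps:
x = -49 (x = -28 + 7*(-3) = -28 - 21 = -49)
E = -52 (E = -3 - 49 = -52)
Z(K, T) = -6 + 2*K (Z(K, T) = -8 + 2*((4 - 1*3) + K) = -8 + 2*((4 - 3) + K) = -8 + 2*(1 + K) = -8 + (2 + 2*K) = -6 + 2*K)
u(L) = -3 - 2*L (u(L) = (-6 + 2*(0 - L)) - 1*(-3) = (-6 + 2*(-L)) + 3 = (-6 - 2*L) + 3 = -3 - 2*L)
-19*u(E) = -19*(-3 - 2*(-52)) = -19*(-3 + 104) = -19*101 = -1919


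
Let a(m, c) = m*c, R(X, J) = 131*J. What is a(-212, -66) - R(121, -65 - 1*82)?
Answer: 33249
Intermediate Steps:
a(m, c) = c*m
a(-212, -66) - R(121, -65 - 1*82) = -66*(-212) - 131*(-65 - 1*82) = 13992 - 131*(-65 - 82) = 13992 - 131*(-147) = 13992 - 1*(-19257) = 13992 + 19257 = 33249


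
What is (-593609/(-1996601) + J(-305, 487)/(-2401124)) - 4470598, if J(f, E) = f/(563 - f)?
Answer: -18603351365660231386343/4161267151026832 ≈ -4.4706e+6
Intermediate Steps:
(-593609/(-1996601) + J(-305, 487)/(-2401124)) - 4470598 = (-593609/(-1996601) - 1*(-305)/(-563 - 305)/(-2401124)) - 4470598 = (-593609*(-1/1996601) - 1*(-305)/(-868)*(-1/2401124)) - 4470598 = (593609/1996601 - 1*(-305)*(-1/868)*(-1/2401124)) - 4470598 = (593609/1996601 - 305/868*(-1/2401124)) - 4470598 = (593609/1996601 + 305/2084175632) - 4470598 = 1237186021699193/4161267151026832 - 4470598 = -18603351365660231386343/4161267151026832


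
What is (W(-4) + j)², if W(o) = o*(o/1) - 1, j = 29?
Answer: 1936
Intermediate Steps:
W(o) = -1 + o² (W(o) = o*(o*1) - 1 = o*o - 1 = o² - 1 = -1 + o²)
(W(-4) + j)² = ((-1 + (-4)²) + 29)² = ((-1 + 16) + 29)² = (15 + 29)² = 44² = 1936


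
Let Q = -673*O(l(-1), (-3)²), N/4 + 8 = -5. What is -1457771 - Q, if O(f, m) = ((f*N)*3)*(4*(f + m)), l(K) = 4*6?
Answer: -334059755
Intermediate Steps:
N = -52 (N = -32 + 4*(-5) = -32 - 20 = -52)
l(K) = 24
O(f, m) = -156*f*(4*f + 4*m) (O(f, m) = ((f*(-52))*3)*(4*(f + m)) = (-52*f*3)*(4*f + 4*m) = (-156*f)*(4*f + 4*m) = -156*f*(4*f + 4*m))
Q = 332601984 (Q = -(-419952)*24*(24 + (-3)²) = -(-419952)*24*(24 + 9) = -(-419952)*24*33 = -673*(-494208) = 332601984)
-1457771 - Q = -1457771 - 1*332601984 = -1457771 - 332601984 = -334059755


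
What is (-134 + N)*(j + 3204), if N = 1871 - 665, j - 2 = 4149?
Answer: 7884560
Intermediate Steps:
j = 4151 (j = 2 + 4149 = 4151)
N = 1206
(-134 + N)*(j + 3204) = (-134 + 1206)*(4151 + 3204) = 1072*7355 = 7884560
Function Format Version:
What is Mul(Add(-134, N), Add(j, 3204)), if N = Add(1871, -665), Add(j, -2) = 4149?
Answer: 7884560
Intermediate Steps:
j = 4151 (j = Add(2, 4149) = 4151)
N = 1206
Mul(Add(-134, N), Add(j, 3204)) = Mul(Add(-134, 1206), Add(4151, 3204)) = Mul(1072, 7355) = 7884560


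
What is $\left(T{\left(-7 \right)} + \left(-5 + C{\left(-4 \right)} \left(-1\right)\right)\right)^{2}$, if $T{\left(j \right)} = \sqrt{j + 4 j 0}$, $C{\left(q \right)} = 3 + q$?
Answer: $\left(-4 + i \sqrt{7}\right)^{2} \approx 9.0 - 21.166 i$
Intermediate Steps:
$T{\left(j \right)} = \sqrt{j}$ ($T{\left(j \right)} = \sqrt{j + 0} = \sqrt{j}$)
$\left(T{\left(-7 \right)} + \left(-5 + C{\left(-4 \right)} \left(-1\right)\right)\right)^{2} = \left(\sqrt{-7} - \left(5 - \left(3 - 4\right) \left(-1\right)\right)\right)^{2} = \left(i \sqrt{7} - 4\right)^{2} = \left(-4 + i \sqrt{7}\right)^{2}$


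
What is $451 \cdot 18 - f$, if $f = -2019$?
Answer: $10137$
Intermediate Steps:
$451 \cdot 18 - f = 451 \cdot 18 - -2019 = 8118 + 2019 = 10137$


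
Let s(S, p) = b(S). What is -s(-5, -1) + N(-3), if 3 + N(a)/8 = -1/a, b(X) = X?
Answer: -49/3 ≈ -16.333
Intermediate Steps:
s(S, p) = S
N(a) = -24 - 8/a (N(a) = -24 + 8*(-1/a) = -24 - 8/a)
-s(-5, -1) + N(-3) = -1*(-5) + (-24 - 8/(-3)) = 5 + (-24 - 8*(-⅓)) = 5 + (-24 + 8/3) = 5 - 64/3 = -49/3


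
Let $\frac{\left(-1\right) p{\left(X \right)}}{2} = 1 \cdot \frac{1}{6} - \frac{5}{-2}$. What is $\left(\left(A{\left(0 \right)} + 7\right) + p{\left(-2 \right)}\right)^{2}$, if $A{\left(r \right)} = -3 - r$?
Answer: $\frac{16}{9} \approx 1.7778$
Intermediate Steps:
$p{\left(X \right)} = - \frac{16}{3}$ ($p{\left(X \right)} = - 2 \left(1 \cdot \frac{1}{6} - \frac{5}{-2}\right) = - 2 \left(1 \cdot \frac{1}{6} - - \frac{5}{2}\right) = - 2 \left(\frac{1}{6} + \frac{5}{2}\right) = \left(-2\right) \frac{8}{3} = - \frac{16}{3}$)
$\left(\left(A{\left(0 \right)} + 7\right) + p{\left(-2 \right)}\right)^{2} = \left(\left(\left(-3 - 0\right) + 7\right) - \frac{16}{3}\right)^{2} = \left(\left(\left(-3 + 0\right) + 7\right) - \frac{16}{3}\right)^{2} = \left(\left(-3 + 7\right) - \frac{16}{3}\right)^{2} = \left(4 - \frac{16}{3}\right)^{2} = \left(- \frac{4}{3}\right)^{2} = \frac{16}{9}$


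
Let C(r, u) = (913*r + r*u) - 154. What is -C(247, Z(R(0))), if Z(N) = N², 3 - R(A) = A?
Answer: -227580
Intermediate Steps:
R(A) = 3 - A
C(r, u) = -154 + 913*r + r*u
-C(247, Z(R(0))) = -(-154 + 913*247 + 247*(3 - 1*0)²) = -(-154 + 225511 + 247*(3 + 0)²) = -(-154 + 225511 + 247*3²) = -(-154 + 225511 + 247*9) = -(-154 + 225511 + 2223) = -1*227580 = -227580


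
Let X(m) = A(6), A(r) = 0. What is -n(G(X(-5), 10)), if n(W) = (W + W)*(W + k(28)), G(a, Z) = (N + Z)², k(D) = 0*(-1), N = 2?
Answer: -41472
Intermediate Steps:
X(m) = 0
k(D) = 0
G(a, Z) = (2 + Z)²
n(W) = 2*W² (n(W) = (W + W)*(W + 0) = (2*W)*W = 2*W²)
-n(G(X(-5), 10)) = -2*((2 + 10)²)² = -2*(12²)² = -2*144² = -2*20736 = -1*41472 = -41472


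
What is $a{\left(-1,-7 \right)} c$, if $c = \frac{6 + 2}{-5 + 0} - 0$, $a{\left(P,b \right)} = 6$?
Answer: $- \frac{48}{5} \approx -9.6$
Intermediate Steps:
$c = - \frac{8}{5}$ ($c = \frac{8}{-5} + 0 = 8 \left(- \frac{1}{5}\right) + 0 = - \frac{8}{5} + 0 = - \frac{8}{5} \approx -1.6$)
$a{\left(-1,-7 \right)} c = 6 \left(- \frac{8}{5}\right) = - \frac{48}{5}$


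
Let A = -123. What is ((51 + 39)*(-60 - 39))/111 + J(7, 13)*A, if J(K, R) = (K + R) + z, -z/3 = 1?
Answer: -80337/37 ≈ -2171.3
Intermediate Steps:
z = -3 (z = -3*1 = -3)
J(K, R) = -3 + K + R (J(K, R) = (K + R) - 3 = -3 + K + R)
((51 + 39)*(-60 - 39))/111 + J(7, 13)*A = ((51 + 39)*(-60 - 39))/111 + (-3 + 7 + 13)*(-123) = (90*(-99))*(1/111) + 17*(-123) = -8910*1/111 - 2091 = -2970/37 - 2091 = -80337/37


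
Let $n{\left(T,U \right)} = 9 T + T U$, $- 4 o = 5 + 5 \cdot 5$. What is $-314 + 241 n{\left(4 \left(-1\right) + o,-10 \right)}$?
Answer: $\frac{4915}{2} \approx 2457.5$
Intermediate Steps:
$o = - \frac{15}{2}$ ($o = - \frac{5 + 5 \cdot 5}{4} = - \frac{5 + 25}{4} = \left(- \frac{1}{4}\right) 30 = - \frac{15}{2} \approx -7.5$)
$-314 + 241 n{\left(4 \left(-1\right) + o,-10 \right)} = -314 + 241 \left(4 \left(-1\right) - \frac{15}{2}\right) \left(9 - 10\right) = -314 + 241 \left(-4 - \frac{15}{2}\right) \left(-1\right) = -314 + 241 \left(\left(- \frac{23}{2}\right) \left(-1\right)\right) = -314 + 241 \cdot \frac{23}{2} = -314 + \frac{5543}{2} = \frac{4915}{2}$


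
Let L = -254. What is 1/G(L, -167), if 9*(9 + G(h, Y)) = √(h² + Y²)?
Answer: 729/85844 + 9*√92405/85844 ≈ 0.040362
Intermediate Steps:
G(h, Y) = -9 + √(Y² + h²)/9 (G(h, Y) = -9 + √(h² + Y²)/9 = -9 + √(Y² + h²)/9)
1/G(L, -167) = 1/(-9 + √((-167)² + (-254)²)/9) = 1/(-9 + √(27889 + 64516)/9) = 1/(-9 + √92405/9)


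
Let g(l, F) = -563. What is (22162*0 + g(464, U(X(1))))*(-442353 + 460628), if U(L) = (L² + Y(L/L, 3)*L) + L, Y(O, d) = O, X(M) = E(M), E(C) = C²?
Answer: -10288825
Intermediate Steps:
X(M) = M²
U(L) = L² + 2*L (U(L) = (L² + (L/L)*L) + L = (L² + 1*L) + L = (L² + L) + L = (L + L²) + L = L² + 2*L)
(22162*0 + g(464, U(X(1))))*(-442353 + 460628) = (22162*0 - 563)*(-442353 + 460628) = (0 - 563)*18275 = -563*18275 = -10288825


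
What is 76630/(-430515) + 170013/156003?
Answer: 4082575787/4477442103 ≈ 0.91181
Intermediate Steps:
76630/(-430515) + 170013/156003 = 76630*(-1/430515) + 170013*(1/156003) = -15326/86103 + 56671/52001 = 4082575787/4477442103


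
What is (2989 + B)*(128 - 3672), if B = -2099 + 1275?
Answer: -7672760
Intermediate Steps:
B = -824
(2989 + B)*(128 - 3672) = (2989 - 824)*(128 - 3672) = 2165*(-3544) = -7672760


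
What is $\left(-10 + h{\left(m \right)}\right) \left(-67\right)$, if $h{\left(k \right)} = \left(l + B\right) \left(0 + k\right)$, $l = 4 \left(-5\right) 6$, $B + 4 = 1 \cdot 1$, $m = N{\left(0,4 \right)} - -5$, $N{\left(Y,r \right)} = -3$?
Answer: $17152$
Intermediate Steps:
$m = 2$ ($m = -3 - -5 = -3 + 5 = 2$)
$B = -3$ ($B = -4 + 1 \cdot 1 = -4 + 1 = -3$)
$l = -120$ ($l = \left(-20\right) 6 = -120$)
$h{\left(k \right)} = - 123 k$ ($h{\left(k \right)} = \left(-120 - 3\right) \left(0 + k\right) = - 123 k$)
$\left(-10 + h{\left(m \right)}\right) \left(-67\right) = \left(-10 - 246\right) \left(-67\right) = \left(-256\right) \left(-67\right) = 17152$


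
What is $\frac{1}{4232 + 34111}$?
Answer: $\frac{1}{38343} \approx 2.608 \cdot 10^{-5}$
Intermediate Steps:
$\frac{1}{4232 + 34111} = \frac{1}{38343}$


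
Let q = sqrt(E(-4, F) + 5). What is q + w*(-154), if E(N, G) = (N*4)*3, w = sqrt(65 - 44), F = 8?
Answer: -154*sqrt(21) + I*sqrt(43) ≈ -705.72 + 6.5574*I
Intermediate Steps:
w = sqrt(21) ≈ 4.5826
E(N, G) = 12*N (E(N, G) = (4*N)*3 = 12*N)
q = I*sqrt(43) (q = sqrt(12*(-4) + 5) = sqrt(-48 + 5) = sqrt(-43) = I*sqrt(43) ≈ 6.5574*I)
q + w*(-154) = I*sqrt(43) + sqrt(21)*(-154) = I*sqrt(43) - 154*sqrt(21) = -154*sqrt(21) + I*sqrt(43)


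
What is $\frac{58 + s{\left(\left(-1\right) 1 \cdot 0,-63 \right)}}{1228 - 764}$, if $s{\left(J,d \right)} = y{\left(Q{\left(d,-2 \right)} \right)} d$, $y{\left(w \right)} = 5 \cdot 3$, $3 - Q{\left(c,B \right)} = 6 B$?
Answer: $- \frac{887}{464} \approx -1.9116$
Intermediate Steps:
$Q{\left(c,B \right)} = 3 - 6 B$
$y{\left(w \right)} = 15$
$s{\left(J,d \right)} = 15 d$
$\frac{58 + s{\left(\left(-1\right) 1 \cdot 0,-63 \right)}}{1228 - 764} = \frac{58 + 15 \left(-63\right)}{1228 - 764} = \frac{58 - 945}{464} = \left(-887\right) \frac{1}{464} = - \frac{887}{464}$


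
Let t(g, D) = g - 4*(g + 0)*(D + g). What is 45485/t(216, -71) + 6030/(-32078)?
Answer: -1106601875/2005901496 ≈ -0.55167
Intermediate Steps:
t(g, D) = g - 4*g*(D + g)
45485/t(216, -71) + 6030/(-32078) = 45485/((216*(1 - 4*(-71) - 4*216))) + 6030/(-32078) = 45485/((216*(1 + 284 - 864))) + 6030*(-1/32078) = 45485/((216*(-579))) - 3015/16039 = 45485/(-125064) - 3015/16039 = 45485*(-1/125064) - 3015/16039 = -45485/125064 - 3015/16039 = -1106601875/2005901496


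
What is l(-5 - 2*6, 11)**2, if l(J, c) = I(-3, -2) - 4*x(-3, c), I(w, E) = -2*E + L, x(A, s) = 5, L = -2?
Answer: 324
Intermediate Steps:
I(w, E) = -2 - 2*E (I(w, E) = -2*E - 2 = -2 - 2*E)
l(J, c) = -18 (l(J, c) = (-2 - 2*(-2)) - 4*5 = (-2 + 4) - 20 = 2 - 20 = -18)
l(-5 - 2*6, 11)**2 = (-18)**2 = 324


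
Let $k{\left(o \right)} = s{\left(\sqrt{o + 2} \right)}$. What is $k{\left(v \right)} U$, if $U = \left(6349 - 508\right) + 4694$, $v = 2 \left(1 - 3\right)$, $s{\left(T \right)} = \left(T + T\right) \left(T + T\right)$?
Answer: $-84280$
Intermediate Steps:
$s{\left(T \right)} = 4 T^{2}$ ($s{\left(T \right)} = 2 T 2 T = 4 T^{2}$)
$v = -4$ ($v = 2 \left(-2\right) = -4$)
$k{\left(o \right)} = 8 + 4 o$ ($k{\left(o \right)} = 4 \left(\sqrt{o + 2}\right)^{2} = 4 \left(\sqrt{2 + o}\right)^{2} = 4 \left(2 + o\right) = 8 + 4 o$)
$U = 10535$ ($U = 5841 + 4694 = 10535$)
$k{\left(v \right)} U = \left(8 + 4 \left(-4\right)\right) 10535 = \left(8 - 16\right) 10535 = \left(-8\right) 10535 = -84280$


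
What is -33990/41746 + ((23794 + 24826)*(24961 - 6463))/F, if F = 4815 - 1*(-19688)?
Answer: 18772191190995/511451119 ≈ 36704.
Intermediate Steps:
F = 24503 (F = 4815 + 19688 = 24503)
-33990/41746 + ((23794 + 24826)*(24961 - 6463))/F = -33990/41746 + ((23794 + 24826)*(24961 - 6463))/24503 = -33990*1/41746 + (48620*18498)*(1/24503) = -16995/20873 + 899372760*(1/24503) = -16995/20873 + 899372760/24503 = 18772191190995/511451119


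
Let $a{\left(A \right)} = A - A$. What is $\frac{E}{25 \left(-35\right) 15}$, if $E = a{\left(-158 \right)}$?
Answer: $0$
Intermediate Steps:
$a{\left(A \right)} = 0$
$E = 0$
$\frac{E}{25 \left(-35\right) 15} = \frac{0}{25 \left(-35\right) 15} = \frac{0}{\left(-875\right) 15} = \frac{0}{-13125} = 0 \left(- \frac{1}{13125}\right) = 0$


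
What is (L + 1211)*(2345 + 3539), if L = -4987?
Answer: -22217984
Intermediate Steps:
(L + 1211)*(2345 + 3539) = (-4987 + 1211)*(2345 + 3539) = -3776*5884 = -22217984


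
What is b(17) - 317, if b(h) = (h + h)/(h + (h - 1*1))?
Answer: -10427/33 ≈ -315.97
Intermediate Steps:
b(h) = 2*h/(-1 + 2*h) (b(h) = (2*h)/(h + (h - 1)) = (2*h)/(h + (-1 + h)) = (2*h)/(-1 + 2*h) = 2*h/(-1 + 2*h))
b(17) - 317 = 2*17/(-1 + 2*17) - 317 = 2*17/(-1 + 34) - 317 = 2*17/33 - 317 = 2*17*(1/33) - 317 = 34/33 - 317 = -10427/33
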